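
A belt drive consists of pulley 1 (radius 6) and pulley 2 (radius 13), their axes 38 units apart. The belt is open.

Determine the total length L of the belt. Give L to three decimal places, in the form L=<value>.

L=136.983

open belt: β = asin((r2−r1)/C) = asin(7/38) = 10.6151°
wrap1 = π − 2β = 158.7698°
wrap2 = π + 2β = 201.2302°
tangent length = C·cosβ = 37.3497
L = r1·wrap1 + r2·wrap2 + 2·C·cosβ = 6·2.7711 + 13·3.5121 + 2·37.3497 = 136.9834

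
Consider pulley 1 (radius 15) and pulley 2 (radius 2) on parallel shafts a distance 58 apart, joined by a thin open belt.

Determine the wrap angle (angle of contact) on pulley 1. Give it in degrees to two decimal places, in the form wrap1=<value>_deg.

wrap1=205.90_deg

open belt: β = asin((r2−r1)/C) = asin(-13/58) = -12.9522°
wrap1 = π − 2β = 205.9044°
wrap2 = π + 2β = 154.0956°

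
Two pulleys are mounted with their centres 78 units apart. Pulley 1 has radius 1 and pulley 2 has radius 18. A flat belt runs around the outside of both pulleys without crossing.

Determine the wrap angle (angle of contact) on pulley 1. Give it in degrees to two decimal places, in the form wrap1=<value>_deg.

wrap1=154.82_deg

open belt: β = asin((r2−r1)/C) = asin(17/78) = 12.5886°
wrap1 = π − 2β = 154.8228°
wrap2 = π + 2β = 205.1772°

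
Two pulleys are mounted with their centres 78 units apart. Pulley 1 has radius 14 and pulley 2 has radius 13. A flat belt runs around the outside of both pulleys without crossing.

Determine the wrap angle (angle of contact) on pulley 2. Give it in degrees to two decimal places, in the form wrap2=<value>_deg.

wrap2=178.53_deg

open belt: β = asin((r2−r1)/C) = asin(-1/78) = -0.7346°
wrap1 = π − 2β = 181.4692°
wrap2 = π + 2β = 178.5308°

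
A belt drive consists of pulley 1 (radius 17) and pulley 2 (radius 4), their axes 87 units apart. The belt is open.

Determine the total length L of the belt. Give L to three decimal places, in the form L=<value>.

L=241.920

open belt: β = asin((r2−r1)/C) = asin(-13/87) = -8.5936°
wrap1 = π − 2β = 197.1872°
wrap2 = π + 2β = 162.8128°
tangent length = C·cosβ = 86.0233
L = r1·wrap1 + r2·wrap2 + 2·C·cosβ = 17·3.4416 + 4·2.8416 + 2·86.0233 = 241.9196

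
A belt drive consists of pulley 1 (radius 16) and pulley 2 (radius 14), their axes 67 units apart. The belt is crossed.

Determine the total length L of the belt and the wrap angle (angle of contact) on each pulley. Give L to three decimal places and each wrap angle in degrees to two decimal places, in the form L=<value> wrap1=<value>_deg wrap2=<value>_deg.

L=241.920 wrap1=233.20_deg wrap2=233.20_deg

crossed belt: β = asin((r1+r2)/C) = asin(30/67) = 26.6001°
wrap1 = wrap2 = π + 2β = 233.2003°
tangent length = C·cosβ = 59.9083
L = (r1+r2)·wrap + 2·C·cosβ = 30·4.0701 + 2·59.9083 = 241.9199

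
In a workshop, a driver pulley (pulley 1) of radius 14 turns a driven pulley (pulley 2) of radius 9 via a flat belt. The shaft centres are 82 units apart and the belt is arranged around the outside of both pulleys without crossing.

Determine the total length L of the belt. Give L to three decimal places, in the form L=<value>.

open belt: β = asin((r2−r1)/C) = asin(-5/82) = -3.4958°
wrap1 = π − 2β = 186.9916°
wrap2 = π + 2β = 173.0084°
tangent length = C·cosβ = 81.8474
L = r1·wrap1 + r2·wrap2 + 2·C·cosβ = 14·3.2636 + 9·3.0196 + 2·81.8474 = 236.5616

L=236.562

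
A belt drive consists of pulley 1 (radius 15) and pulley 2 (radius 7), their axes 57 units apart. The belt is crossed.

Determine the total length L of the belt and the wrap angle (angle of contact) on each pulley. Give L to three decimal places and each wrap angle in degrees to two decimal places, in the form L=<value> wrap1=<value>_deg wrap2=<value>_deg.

crossed belt: β = asin((r1+r2)/C) = asin(22/57) = 22.7037°
wrap1 = wrap2 = π + 2β = 225.4073°
tangent length = C·cosβ = 52.5833
L = (r1+r2)·wrap + 2·C·cosβ = 22·3.9341 + 2·52.5833 = 191.7167

L=191.717 wrap1=225.41_deg wrap2=225.41_deg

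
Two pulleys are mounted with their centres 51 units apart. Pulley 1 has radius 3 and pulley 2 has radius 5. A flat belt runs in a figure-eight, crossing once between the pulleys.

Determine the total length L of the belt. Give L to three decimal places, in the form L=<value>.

L=128.390

crossed belt: β = asin((r1+r2)/C) = asin(8/51) = 9.0248°
wrap1 = wrap2 = π + 2β = 198.0497°
tangent length = C·cosβ = 50.3686
L = (r1+r2)·wrap + 2·C·cosβ = 8·3.4566 + 2·50.3686 = 128.3902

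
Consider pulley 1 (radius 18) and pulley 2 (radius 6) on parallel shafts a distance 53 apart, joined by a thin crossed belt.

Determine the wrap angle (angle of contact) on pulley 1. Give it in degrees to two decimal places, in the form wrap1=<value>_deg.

crossed belt: β = asin((r1+r2)/C) = asin(24/53) = 26.9254°
wrap1 = wrap2 = π + 2β = 233.8508°

wrap1=233.85_deg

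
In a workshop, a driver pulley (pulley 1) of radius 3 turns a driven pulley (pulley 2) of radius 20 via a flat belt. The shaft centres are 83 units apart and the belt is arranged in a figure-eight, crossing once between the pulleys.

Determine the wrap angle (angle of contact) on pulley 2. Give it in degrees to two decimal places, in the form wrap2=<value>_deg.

crossed belt: β = asin((r1+r2)/C) = asin(23/83) = 16.0877°
wrap1 = wrap2 = π + 2β = 212.1754°

wrap2=212.18_deg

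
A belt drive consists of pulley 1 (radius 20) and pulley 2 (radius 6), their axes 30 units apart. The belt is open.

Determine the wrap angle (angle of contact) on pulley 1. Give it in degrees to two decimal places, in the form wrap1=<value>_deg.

open belt: β = asin((r2−r1)/C) = asin(-14/30) = -27.8181°
wrap1 = π − 2β = 235.6363°
wrap2 = π + 2β = 124.3637°

wrap1=235.64_deg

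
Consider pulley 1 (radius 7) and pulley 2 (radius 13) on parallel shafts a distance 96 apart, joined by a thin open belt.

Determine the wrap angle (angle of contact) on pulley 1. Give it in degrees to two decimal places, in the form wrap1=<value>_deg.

wrap1=172.83_deg

open belt: β = asin((r2−r1)/C) = asin(6/96) = 3.5833°
wrap1 = π − 2β = 172.8334°
wrap2 = π + 2β = 187.1666°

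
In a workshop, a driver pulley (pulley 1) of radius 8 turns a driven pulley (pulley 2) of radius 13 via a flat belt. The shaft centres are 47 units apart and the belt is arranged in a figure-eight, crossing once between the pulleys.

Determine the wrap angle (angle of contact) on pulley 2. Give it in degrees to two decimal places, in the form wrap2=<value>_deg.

crossed belt: β = asin((r1+r2)/C) = asin(21/47) = 26.5391°
wrap1 = wrap2 = π + 2β = 233.0782°

wrap2=233.08_deg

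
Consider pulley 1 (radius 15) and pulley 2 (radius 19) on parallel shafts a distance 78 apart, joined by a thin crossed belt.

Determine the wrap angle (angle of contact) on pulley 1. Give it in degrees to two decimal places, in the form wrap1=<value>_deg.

crossed belt: β = asin((r1+r2)/C) = asin(34/78) = 25.8424°
wrap1 = wrap2 = π + 2β = 231.6848°

wrap1=231.68_deg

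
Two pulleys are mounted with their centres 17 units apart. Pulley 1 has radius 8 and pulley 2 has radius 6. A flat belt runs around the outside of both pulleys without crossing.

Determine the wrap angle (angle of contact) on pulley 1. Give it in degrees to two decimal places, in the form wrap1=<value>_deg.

open belt: β = asin((r2−r1)/C) = asin(-2/17) = -6.7563°
wrap1 = π − 2β = 193.5127°
wrap2 = π + 2β = 166.4873°

wrap1=193.51_deg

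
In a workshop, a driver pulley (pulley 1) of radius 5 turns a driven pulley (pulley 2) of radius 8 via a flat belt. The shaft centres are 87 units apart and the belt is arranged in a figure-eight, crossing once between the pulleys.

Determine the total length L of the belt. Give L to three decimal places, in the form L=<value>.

crossed belt: β = asin((r1+r2)/C) = asin(13/87) = 8.5936°
wrap1 = wrap2 = π + 2β = 197.1872°
tangent length = C·cosβ = 86.0233
L = (r1+r2)·wrap + 2·C·cosβ = 13·3.4416 + 2·86.0233 = 216.7869

L=216.787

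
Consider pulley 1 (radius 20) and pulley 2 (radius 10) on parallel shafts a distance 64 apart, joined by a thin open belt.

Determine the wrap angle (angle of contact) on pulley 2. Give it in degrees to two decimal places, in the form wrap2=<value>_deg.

open belt: β = asin((r2−r1)/C) = asin(-10/64) = -8.9893°
wrap1 = π − 2β = 197.9786°
wrap2 = π + 2β = 162.0214°

wrap2=162.02_deg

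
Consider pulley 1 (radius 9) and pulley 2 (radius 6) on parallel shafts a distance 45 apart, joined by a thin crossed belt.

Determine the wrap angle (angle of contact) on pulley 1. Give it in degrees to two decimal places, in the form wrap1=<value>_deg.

crossed belt: β = asin((r1+r2)/C) = asin(15/45) = 19.4712°
wrap1 = wrap2 = π + 2β = 218.9424°

wrap1=218.94_deg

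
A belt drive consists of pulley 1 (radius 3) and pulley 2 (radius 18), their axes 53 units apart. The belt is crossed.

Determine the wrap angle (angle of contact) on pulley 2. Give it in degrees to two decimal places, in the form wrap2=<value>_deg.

wrap2=226.68_deg

crossed belt: β = asin((r1+r2)/C) = asin(21/53) = 23.3425°
wrap1 = wrap2 = π + 2β = 226.6850°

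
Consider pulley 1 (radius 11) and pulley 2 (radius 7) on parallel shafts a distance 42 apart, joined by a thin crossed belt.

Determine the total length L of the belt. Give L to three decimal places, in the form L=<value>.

L=148.388

crossed belt: β = asin((r1+r2)/C) = asin(18/42) = 25.3769°
wrap1 = wrap2 = π + 2β = 230.7539°
tangent length = C·cosβ = 37.9473
L = (r1+r2)·wrap + 2·C·cosβ = 18·4.0274 + 2·37.9473 = 148.3881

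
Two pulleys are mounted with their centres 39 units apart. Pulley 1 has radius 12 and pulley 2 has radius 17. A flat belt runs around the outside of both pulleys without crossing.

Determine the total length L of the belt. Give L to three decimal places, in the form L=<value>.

L=169.748

open belt: β = asin((r2−r1)/C) = asin(5/39) = 7.3659°
wrap1 = π − 2β = 165.2682°
wrap2 = π + 2β = 194.7318°
tangent length = C·cosβ = 38.6782
L = r1·wrap1 + r2·wrap2 + 2·C·cosβ = 12·2.8845 + 17·3.3987 + 2·38.6782 = 169.7481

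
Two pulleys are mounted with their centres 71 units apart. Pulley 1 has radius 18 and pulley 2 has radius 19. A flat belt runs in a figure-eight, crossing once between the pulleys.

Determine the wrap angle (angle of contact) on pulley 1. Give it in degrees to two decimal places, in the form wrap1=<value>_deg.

crossed belt: β = asin((r1+r2)/C) = asin(37/71) = 31.4079°
wrap1 = wrap2 = π + 2β = 242.8157°

wrap1=242.82_deg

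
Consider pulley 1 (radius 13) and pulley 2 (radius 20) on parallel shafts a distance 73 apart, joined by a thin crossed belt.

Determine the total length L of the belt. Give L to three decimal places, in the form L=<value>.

crossed belt: β = asin((r1+r2)/C) = asin(33/73) = 26.8756°
wrap1 = wrap2 = π + 2β = 233.7512°
tangent length = C·cosβ = 65.1153
L = (r1+r2)·wrap + 2·C·cosβ = 33·4.0797 + 2·65.1153 = 264.8616

L=264.862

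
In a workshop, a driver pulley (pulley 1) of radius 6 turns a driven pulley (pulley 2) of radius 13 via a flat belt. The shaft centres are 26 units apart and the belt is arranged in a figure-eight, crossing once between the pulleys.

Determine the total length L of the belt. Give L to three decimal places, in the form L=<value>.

crossed belt: β = asin((r1+r2)/C) = asin(19/26) = 46.9509°
wrap1 = wrap2 = π + 2β = 273.9018°
tangent length = C·cosβ = 17.7482
L = (r1+r2)·wrap + 2·C·cosβ = 19·4.7805 + 2·17.7482 = 126.3258

L=126.326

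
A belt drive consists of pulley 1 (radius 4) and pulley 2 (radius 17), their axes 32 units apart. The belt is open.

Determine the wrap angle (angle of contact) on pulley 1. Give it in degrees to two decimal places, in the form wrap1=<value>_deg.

wrap1=132.06_deg

open belt: β = asin((r2−r1)/C) = asin(13/32) = 23.9695°
wrap1 = π − 2β = 132.0610°
wrap2 = π + 2β = 227.9390°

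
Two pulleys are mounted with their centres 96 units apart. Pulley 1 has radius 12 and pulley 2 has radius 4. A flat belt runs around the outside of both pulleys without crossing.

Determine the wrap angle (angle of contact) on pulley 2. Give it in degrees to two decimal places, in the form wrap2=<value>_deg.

open belt: β = asin((r2−r1)/C) = asin(-8/96) = -4.7802°
wrap1 = π − 2β = 189.5604°
wrap2 = π + 2β = 170.4396°

wrap2=170.44_deg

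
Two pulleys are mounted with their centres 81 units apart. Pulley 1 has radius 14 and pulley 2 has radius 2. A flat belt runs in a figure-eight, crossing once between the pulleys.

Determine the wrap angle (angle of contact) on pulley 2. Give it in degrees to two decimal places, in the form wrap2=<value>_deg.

wrap2=202.79_deg

crossed belt: β = asin((r1+r2)/C) = asin(16/81) = 11.3926°
wrap1 = wrap2 = π + 2β = 202.7852°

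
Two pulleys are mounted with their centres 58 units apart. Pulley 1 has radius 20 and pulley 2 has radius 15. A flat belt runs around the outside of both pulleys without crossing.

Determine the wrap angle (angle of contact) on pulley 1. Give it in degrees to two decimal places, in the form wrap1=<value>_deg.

open belt: β = asin((r2−r1)/C) = asin(-5/58) = -4.9454°
wrap1 = π − 2β = 189.8909°
wrap2 = π + 2β = 170.1091°

wrap1=189.89_deg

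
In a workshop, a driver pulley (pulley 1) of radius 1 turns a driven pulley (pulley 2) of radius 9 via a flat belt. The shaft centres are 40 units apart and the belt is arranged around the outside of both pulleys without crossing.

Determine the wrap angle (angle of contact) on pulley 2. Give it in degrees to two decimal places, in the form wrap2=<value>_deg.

wrap2=203.07_deg

open belt: β = asin((r2−r1)/C) = asin(8/40) = 11.5370°
wrap1 = π − 2β = 156.9261°
wrap2 = π + 2β = 203.0739°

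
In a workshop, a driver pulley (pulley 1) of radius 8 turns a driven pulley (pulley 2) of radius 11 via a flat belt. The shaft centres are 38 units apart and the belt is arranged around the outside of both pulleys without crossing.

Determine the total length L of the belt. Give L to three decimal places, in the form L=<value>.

L=135.927

open belt: β = asin((r2−r1)/C) = asin(3/38) = 4.5281°
wrap1 = π − 2β = 170.9439°
wrap2 = π + 2β = 189.0561°
tangent length = C·cosβ = 37.8814
L = r1·wrap1 + r2·wrap2 + 2·C·cosβ = 8·2.9835 + 11·3.2997 + 2·37.8814 = 135.9272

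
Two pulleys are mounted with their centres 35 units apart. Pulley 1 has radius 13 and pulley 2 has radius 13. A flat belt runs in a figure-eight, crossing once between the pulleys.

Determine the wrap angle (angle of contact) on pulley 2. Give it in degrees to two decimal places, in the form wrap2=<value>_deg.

crossed belt: β = asin((r1+r2)/C) = asin(26/35) = 47.9754°
wrap1 = wrap2 = π + 2β = 275.9507°

wrap2=275.95_deg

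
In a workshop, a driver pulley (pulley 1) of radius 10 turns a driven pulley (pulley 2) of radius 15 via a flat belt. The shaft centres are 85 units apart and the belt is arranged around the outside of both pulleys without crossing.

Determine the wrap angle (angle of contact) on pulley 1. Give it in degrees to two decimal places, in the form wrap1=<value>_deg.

wrap1=173.26_deg

open belt: β = asin((r2−r1)/C) = asin(5/85) = 3.3723°
wrap1 = π − 2β = 173.2554°
wrap2 = π + 2β = 186.7446°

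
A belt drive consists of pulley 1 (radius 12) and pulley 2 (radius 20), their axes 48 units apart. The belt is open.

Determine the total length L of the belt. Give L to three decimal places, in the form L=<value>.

L=197.867

open belt: β = asin((r2−r1)/C) = asin(8/48) = 9.5941°
wrap1 = π − 2β = 160.8119°
wrap2 = π + 2β = 199.1881°
tangent length = C·cosβ = 47.3286
L = r1·wrap1 + r2·wrap2 + 2·C·cosβ = 12·2.8067 + 20·3.4765 + 2·47.3286 = 197.8674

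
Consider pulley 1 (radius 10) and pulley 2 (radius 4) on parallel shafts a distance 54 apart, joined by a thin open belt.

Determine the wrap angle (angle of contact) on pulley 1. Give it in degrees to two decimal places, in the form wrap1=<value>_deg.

open belt: β = asin((r2−r1)/C) = asin(-6/54) = -6.3794°
wrap1 = π − 2β = 192.7587°
wrap2 = π + 2β = 167.2413°

wrap1=192.76_deg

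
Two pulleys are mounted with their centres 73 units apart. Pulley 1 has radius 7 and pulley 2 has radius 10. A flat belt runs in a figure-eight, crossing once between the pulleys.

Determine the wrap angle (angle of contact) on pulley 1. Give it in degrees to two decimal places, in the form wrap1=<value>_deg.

crossed belt: β = asin((r1+r2)/C) = asin(17/73) = 13.4665°
wrap1 = wrap2 = π + 2β = 206.9330°

wrap1=206.93_deg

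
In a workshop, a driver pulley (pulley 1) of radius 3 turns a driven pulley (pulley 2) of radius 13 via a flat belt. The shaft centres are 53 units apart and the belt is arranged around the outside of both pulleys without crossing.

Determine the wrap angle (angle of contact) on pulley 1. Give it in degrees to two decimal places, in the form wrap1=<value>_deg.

wrap1=158.25_deg

open belt: β = asin((r2−r1)/C) = asin(10/53) = 10.8757°
wrap1 = π − 2β = 158.2486°
wrap2 = π + 2β = 201.7514°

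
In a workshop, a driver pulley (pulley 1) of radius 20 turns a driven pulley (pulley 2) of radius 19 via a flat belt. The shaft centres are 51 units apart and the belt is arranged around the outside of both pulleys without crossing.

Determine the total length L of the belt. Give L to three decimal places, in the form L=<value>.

L=224.542

open belt: β = asin((r2−r1)/C) = asin(-1/51) = -1.1235°
wrap1 = π − 2β = 182.2470°
wrap2 = π + 2β = 177.7530°
tangent length = C·cosβ = 50.9902
L = r1·wrap1 + r2·wrap2 + 2·C·cosβ = 20·3.1808 + 19·3.1024 + 2·50.9902 = 224.5417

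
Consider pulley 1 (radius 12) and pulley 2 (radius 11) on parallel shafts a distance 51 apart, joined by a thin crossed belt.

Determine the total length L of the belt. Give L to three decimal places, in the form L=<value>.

L=184.817

crossed belt: β = asin((r1+r2)/C) = asin(23/51) = 26.8066°
wrap1 = wrap2 = π + 2β = 233.6132°
tangent length = C·cosβ = 45.5192
L = (r1+r2)·wrap + 2·C·cosβ = 23·4.0773 + 2·45.5192 = 184.8168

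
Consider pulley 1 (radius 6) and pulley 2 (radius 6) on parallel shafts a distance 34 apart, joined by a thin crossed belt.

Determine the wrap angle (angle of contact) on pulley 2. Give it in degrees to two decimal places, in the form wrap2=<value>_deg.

wrap2=221.33_deg

crossed belt: β = asin((r1+r2)/C) = asin(12/34) = 20.6673°
wrap1 = wrap2 = π + 2β = 221.3346°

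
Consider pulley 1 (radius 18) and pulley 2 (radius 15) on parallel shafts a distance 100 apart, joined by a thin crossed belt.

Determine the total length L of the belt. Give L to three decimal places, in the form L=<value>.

crossed belt: β = asin((r1+r2)/C) = asin(33/100) = 19.2688°
wrap1 = wrap2 = π + 2β = 218.5376°
tangent length = C·cosβ = 94.3981
L = (r1+r2)·wrap + 2·C·cosβ = 33·3.8142 + 2·94.3981 = 314.6648

L=314.665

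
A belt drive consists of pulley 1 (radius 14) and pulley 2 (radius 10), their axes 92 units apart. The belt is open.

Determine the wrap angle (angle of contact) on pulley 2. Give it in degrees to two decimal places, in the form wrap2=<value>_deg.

open belt: β = asin((r2−r1)/C) = asin(-4/92) = -2.4919°
wrap1 = π − 2β = 184.9838°
wrap2 = π + 2β = 175.0162°

wrap2=175.02_deg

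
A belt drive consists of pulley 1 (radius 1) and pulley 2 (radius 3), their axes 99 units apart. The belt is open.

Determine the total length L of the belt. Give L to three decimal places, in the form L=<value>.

open belt: β = asin((r2−r1)/C) = asin(2/99) = 1.1576°
wrap1 = π − 2β = 177.6849°
wrap2 = π + 2β = 182.3151°
tangent length = C·cosβ = 98.9798
L = r1·wrap1 + r2·wrap2 + 2·C·cosβ = 1·3.1012 + 3·3.1820 + 2·98.9798 = 210.6068

L=210.607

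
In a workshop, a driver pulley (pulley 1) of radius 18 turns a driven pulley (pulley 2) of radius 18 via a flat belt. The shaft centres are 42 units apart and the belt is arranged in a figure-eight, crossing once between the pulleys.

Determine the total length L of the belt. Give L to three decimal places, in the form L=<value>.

L=230.502

crossed belt: β = asin((r1+r2)/C) = asin(36/42) = 58.9973°
wrap1 = wrap2 = π + 2β = 297.9946°
tangent length = C·cosβ = 21.6333
L = (r1+r2)·wrap + 2·C·cosβ = 36·5.2010 + 2·21.6333 = 230.5021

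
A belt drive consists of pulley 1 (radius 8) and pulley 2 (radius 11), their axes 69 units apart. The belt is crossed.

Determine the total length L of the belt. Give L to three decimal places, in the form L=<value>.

crossed belt: β = asin((r1+r2)/C) = asin(19/69) = 15.9836°
wrap1 = wrap2 = π + 2β = 211.9672°
tangent length = C·cosβ = 66.3325
L = (r1+r2)·wrap + 2·C·cosβ = 19·3.6995 + 2·66.3325 = 202.9560

L=202.956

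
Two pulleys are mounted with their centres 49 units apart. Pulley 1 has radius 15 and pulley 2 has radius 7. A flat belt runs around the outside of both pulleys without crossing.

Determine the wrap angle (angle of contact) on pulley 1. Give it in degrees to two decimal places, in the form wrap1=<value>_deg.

open belt: β = asin((r2−r1)/C) = asin(-8/49) = -9.3965°
wrap1 = π − 2β = 198.7930°
wrap2 = π + 2β = 161.2070°

wrap1=198.79_deg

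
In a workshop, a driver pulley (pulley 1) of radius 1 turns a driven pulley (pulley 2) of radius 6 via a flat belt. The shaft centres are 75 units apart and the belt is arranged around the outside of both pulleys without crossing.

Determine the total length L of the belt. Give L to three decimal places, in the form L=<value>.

open belt: β = asin((r2−r1)/C) = asin(5/75) = 3.8226°
wrap1 = π − 2β = 172.3549°
wrap2 = π + 2β = 187.6451°
tangent length = C·cosβ = 74.8331
L = r1·wrap1 + r2·wrap2 + 2·C·cosβ = 1·3.0082 + 6·3.2750 + 2·74.8331 = 172.3246

L=172.325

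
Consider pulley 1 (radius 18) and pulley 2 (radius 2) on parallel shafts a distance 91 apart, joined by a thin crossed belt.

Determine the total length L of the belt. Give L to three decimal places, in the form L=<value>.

L=249.245

crossed belt: β = asin((r1+r2)/C) = asin(20/91) = 12.6961°
wrap1 = wrap2 = π + 2β = 205.3922°
tangent length = C·cosβ = 88.7750
L = (r1+r2)·wrap + 2·C·cosβ = 20·3.5848 + 2·88.7750 = 249.2454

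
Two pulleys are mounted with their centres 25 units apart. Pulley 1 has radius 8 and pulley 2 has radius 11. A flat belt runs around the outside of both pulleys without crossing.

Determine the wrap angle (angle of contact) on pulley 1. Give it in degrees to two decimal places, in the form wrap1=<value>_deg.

open belt: β = asin((r2−r1)/C) = asin(3/25) = 6.8921°
wrap1 = π − 2β = 166.2158°
wrap2 = π + 2β = 193.7842°

wrap1=166.22_deg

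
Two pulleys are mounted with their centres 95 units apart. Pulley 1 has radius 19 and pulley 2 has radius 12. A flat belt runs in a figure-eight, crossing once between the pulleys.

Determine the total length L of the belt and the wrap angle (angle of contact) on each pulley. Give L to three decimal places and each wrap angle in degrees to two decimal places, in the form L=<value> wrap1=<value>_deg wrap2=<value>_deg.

L=297.598 wrap1=218.09_deg wrap2=218.09_deg

crossed belt: β = asin((r1+r2)/C) = asin(31/95) = 19.0453°
wrap1 = wrap2 = π + 2β = 218.0906°
tangent length = C·cosβ = 89.7998
L = (r1+r2)·wrap + 2·C·cosβ = 31·3.8064 + 2·89.7998 = 297.5979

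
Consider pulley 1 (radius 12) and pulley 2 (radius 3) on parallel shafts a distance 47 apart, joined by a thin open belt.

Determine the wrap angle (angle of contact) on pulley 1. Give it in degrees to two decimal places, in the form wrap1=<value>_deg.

open belt: β = asin((r2−r1)/C) = asin(-9/47) = -11.0397°
wrap1 = π − 2β = 202.0794°
wrap2 = π + 2β = 157.9206°

wrap1=202.08_deg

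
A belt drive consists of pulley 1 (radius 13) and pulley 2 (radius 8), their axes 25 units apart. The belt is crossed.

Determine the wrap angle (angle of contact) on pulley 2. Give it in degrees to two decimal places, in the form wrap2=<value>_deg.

crossed belt: β = asin((r1+r2)/C) = asin(21/25) = 57.1401°
wrap1 = wrap2 = π + 2β = 294.2802°

wrap2=294.28_deg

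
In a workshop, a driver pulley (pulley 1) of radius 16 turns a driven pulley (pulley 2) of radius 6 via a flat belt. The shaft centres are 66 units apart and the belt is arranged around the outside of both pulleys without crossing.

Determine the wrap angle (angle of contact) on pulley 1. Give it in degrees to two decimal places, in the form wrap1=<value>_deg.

wrap1=197.43_deg

open belt: β = asin((r2−r1)/C) = asin(-10/66) = -8.7147°
wrap1 = π − 2β = 197.4295°
wrap2 = π + 2β = 162.5705°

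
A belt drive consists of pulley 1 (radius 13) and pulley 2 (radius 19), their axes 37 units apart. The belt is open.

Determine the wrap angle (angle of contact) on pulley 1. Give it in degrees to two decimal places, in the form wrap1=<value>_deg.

open belt: β = asin((r2−r1)/C) = asin(6/37) = 9.3324°
wrap1 = π − 2β = 161.3352°
wrap2 = π + 2β = 198.6648°

wrap1=161.34_deg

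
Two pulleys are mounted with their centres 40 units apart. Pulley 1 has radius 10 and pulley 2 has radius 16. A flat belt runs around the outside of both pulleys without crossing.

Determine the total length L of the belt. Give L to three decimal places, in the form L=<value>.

L=162.583

open belt: β = asin((r2−r1)/C) = asin(6/40) = 8.6269°
wrap1 = π − 2β = 162.7461°
wrap2 = π + 2β = 197.2539°
tangent length = C·cosβ = 39.5474
L = r1·wrap1 + r2·wrap2 + 2·C·cosβ = 10·2.8405 + 16·3.4427 + 2·39.5474 = 162.5831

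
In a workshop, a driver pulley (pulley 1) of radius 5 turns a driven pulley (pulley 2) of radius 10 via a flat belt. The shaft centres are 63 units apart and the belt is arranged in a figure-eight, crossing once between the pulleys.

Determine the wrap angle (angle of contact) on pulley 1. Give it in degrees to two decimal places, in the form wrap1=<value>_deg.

wrap1=207.55_deg

crossed belt: β = asin((r1+r2)/C) = asin(15/63) = 13.7741°
wrap1 = wrap2 = π + 2β = 207.5483°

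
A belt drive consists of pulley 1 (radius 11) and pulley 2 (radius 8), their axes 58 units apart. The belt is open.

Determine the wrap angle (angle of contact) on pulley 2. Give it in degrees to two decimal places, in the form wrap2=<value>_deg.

open belt: β = asin((r2−r1)/C) = asin(-3/58) = -2.9649°
wrap1 = π − 2β = 185.9298°
wrap2 = π + 2β = 174.0702°

wrap2=174.07_deg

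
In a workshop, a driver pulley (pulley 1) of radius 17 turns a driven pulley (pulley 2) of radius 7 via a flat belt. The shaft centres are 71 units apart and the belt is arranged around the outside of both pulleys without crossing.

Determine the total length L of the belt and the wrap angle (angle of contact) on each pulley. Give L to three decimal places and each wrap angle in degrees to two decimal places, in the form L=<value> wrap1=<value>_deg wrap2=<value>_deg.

L=218.809 wrap1=196.19_deg wrap2=163.81_deg

open belt: β = asin((r2−r1)/C) = asin(-10/71) = -8.0967°
wrap1 = π − 2β = 196.1935°
wrap2 = π + 2β = 163.8065°
tangent length = C·cosβ = 70.2922
L = r1·wrap1 + r2·wrap2 + 2·C·cosβ = 17·3.4242 + 7·2.8590 + 2·70.2922 = 218.8090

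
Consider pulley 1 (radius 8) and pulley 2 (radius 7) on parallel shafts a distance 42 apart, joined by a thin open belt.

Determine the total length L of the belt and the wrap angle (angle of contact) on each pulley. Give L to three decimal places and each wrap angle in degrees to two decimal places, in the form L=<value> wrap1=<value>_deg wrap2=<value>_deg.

open belt: β = asin((r2−r1)/C) = asin(-1/42) = -1.3643°
wrap1 = π − 2β = 182.7286°
wrap2 = π + 2β = 177.2714°
tangent length = C·cosβ = 41.9881
L = r1·wrap1 + r2·wrap2 + 2·C·cosβ = 8·3.1892 + 7·3.0940 + 2·41.9881 = 131.1477

L=131.148 wrap1=182.73_deg wrap2=177.27_deg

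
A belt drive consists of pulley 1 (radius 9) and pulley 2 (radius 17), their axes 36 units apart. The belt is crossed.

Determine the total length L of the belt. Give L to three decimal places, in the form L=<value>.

crossed belt: β = asin((r1+r2)/C) = asin(26/36) = 46.2383°
wrap1 = wrap2 = π + 2β = 272.4765°
tangent length = C·cosβ = 24.8998
L = (r1+r2)·wrap + 2·C·cosβ = 26·4.7556 + 2·24.8998 = 173.4455

L=173.446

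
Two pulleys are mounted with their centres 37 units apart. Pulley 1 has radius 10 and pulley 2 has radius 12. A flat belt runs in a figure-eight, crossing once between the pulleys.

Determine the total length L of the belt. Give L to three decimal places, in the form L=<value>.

crossed belt: β = asin((r1+r2)/C) = asin(22/37) = 36.4837°
wrap1 = wrap2 = π + 2β = 252.9675°
tangent length = C·cosβ = 29.7489
L = (r1+r2)·wrap + 2·C·cosβ = 22·4.4151 + 2·29.7489 = 156.6304

L=156.630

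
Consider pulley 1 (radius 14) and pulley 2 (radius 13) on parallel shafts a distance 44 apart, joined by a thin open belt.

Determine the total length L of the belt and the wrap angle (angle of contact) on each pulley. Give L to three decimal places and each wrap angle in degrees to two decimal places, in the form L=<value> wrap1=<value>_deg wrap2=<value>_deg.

L=172.846 wrap1=182.60_deg wrap2=177.40_deg

open belt: β = asin((r2−r1)/C) = asin(-1/44) = -1.3023°
wrap1 = π − 2β = 182.6046°
wrap2 = π + 2β = 177.3954°
tangent length = C·cosβ = 43.9886
L = r1·wrap1 + r2·wrap2 + 2·C·cosβ = 14·3.1871 + 13·3.0961 + 2·43.9886 = 172.8457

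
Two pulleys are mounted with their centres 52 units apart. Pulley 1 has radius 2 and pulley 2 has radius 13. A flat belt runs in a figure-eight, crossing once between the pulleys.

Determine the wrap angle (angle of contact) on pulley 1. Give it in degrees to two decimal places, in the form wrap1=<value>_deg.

wrap1=213.53_deg

crossed belt: β = asin((r1+r2)/C) = asin(15/52) = 16.7659°
wrap1 = wrap2 = π + 2β = 213.5317°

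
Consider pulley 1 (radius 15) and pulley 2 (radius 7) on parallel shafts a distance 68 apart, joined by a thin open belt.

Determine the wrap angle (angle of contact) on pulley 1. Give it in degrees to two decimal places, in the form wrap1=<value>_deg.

open belt: β = asin((r2−r1)/C) = asin(-8/68) = -6.7563°
wrap1 = π − 2β = 193.5127°
wrap2 = π + 2β = 166.4873°

wrap1=193.51_deg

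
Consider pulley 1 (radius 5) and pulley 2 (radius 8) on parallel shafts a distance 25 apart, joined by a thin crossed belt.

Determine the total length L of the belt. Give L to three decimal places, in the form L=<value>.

L=97.767

crossed belt: β = asin((r1+r2)/C) = asin(13/25) = 31.3323°
wrap1 = wrap2 = π + 2β = 242.6645°
tangent length = C·cosβ = 21.3542
L = (r1+r2)·wrap + 2·C·cosβ = 13·4.2353 + 2·21.3542 = 97.7671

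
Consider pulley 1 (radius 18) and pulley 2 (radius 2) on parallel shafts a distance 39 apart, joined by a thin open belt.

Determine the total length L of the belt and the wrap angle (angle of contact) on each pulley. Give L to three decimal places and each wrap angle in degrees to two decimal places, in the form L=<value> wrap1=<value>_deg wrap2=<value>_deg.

L=147.493 wrap1=228.44_deg wrap2=131.56_deg

open belt: β = asin((r2−r1)/C) = asin(-16/39) = -24.2209°
wrap1 = π − 2β = 228.4419°
wrap2 = π + 2β = 131.5581°
tangent length = C·cosβ = 35.5668
L = r1·wrap1 + r2·wrap2 + 2·C·cosβ = 18·3.9871 + 2·2.2961 + 2·35.5668 = 147.4931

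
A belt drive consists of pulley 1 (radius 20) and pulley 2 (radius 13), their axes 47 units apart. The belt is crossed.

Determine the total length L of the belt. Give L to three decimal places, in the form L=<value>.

L=221.979

crossed belt: β = asin((r1+r2)/C) = asin(33/47) = 44.5980°
wrap1 = wrap2 = π + 2β = 269.1959°
tangent length = C·cosβ = 33.4664
L = (r1+r2)·wrap + 2·C·cosβ = 33·4.6984 + 2·33.4664 = 221.9785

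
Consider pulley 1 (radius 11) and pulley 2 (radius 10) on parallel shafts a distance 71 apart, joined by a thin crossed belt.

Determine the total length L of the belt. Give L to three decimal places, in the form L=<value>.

crossed belt: β = asin((r1+r2)/C) = asin(21/71) = 17.2040°
wrap1 = wrap2 = π + 2β = 214.4080°
tangent length = C·cosβ = 67.8233
L = (r1+r2)·wrap + 2·C·cosβ = 21·3.7421 + 2·67.8233 = 214.2312

L=214.231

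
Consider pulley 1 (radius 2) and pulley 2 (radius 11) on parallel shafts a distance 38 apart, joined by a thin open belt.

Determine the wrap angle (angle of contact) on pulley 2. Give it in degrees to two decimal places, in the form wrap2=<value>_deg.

open belt: β = asin((r2−r1)/C) = asin(9/38) = 13.7002°
wrap1 = π − 2β = 152.5995°
wrap2 = π + 2β = 207.4005°

wrap2=207.40_deg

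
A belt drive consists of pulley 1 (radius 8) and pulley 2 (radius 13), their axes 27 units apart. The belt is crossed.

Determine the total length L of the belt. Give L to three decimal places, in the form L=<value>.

crossed belt: β = asin((r1+r2)/C) = asin(21/27) = 51.0576°
wrap1 = wrap2 = π + 2β = 282.1151°
tangent length = C·cosβ = 16.9706
L = (r1+r2)·wrap + 2·C·cosβ = 21·4.9238 + 2·16.9706 = 137.3417

L=137.342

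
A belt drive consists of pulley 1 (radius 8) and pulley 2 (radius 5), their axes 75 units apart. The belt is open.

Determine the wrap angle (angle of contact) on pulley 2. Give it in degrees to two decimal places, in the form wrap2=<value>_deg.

wrap2=175.42_deg

open belt: β = asin((r2−r1)/C) = asin(-3/75) = -2.2924°
wrap1 = π − 2β = 184.5849°
wrap2 = π + 2β = 175.4151°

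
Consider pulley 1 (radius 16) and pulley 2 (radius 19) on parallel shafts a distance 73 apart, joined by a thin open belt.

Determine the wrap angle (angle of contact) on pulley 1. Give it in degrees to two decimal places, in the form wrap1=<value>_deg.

open belt: β = asin((r2−r1)/C) = asin(3/73) = 2.3553°
wrap1 = π − 2β = 175.2894°
wrap2 = π + 2β = 184.7106°

wrap1=175.29_deg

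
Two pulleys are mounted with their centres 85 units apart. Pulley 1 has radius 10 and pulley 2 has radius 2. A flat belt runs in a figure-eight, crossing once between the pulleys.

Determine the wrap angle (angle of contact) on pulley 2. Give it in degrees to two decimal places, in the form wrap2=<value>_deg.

wrap2=196.23_deg

crossed belt: β = asin((r1+r2)/C) = asin(12/85) = 8.1159°
wrap1 = wrap2 = π + 2β = 196.2319°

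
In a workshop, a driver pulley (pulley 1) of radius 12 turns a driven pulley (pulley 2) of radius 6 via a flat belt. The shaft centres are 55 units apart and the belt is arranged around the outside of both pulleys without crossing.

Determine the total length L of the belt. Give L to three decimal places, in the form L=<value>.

L=167.204

open belt: β = asin((r2−r1)/C) = asin(-6/55) = -6.2629°
wrap1 = π − 2β = 192.5258°
wrap2 = π + 2β = 167.4742°
tangent length = C·cosβ = 54.6717
L = r1·wrap1 + r2·wrap2 + 2·C·cosβ = 12·3.3602 + 6·2.9230 + 2·54.6717 = 167.2039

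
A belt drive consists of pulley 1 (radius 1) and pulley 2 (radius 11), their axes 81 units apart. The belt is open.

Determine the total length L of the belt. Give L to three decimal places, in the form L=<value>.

L=200.935

open belt: β = asin((r2−r1)/C) = asin(10/81) = 7.0916°
wrap1 = π − 2β = 165.8167°
wrap2 = π + 2β = 194.1833°
tangent length = C·cosβ = 80.3803
L = r1·wrap1 + r2·wrap2 + 2·C·cosβ = 1·2.8940 + 11·3.3891 + 2·80.3803 = 200.9353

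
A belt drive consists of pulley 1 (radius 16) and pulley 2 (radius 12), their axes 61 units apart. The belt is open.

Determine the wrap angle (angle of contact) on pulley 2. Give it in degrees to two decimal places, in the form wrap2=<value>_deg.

wrap2=172.48_deg

open belt: β = asin((r2−r1)/C) = asin(-4/61) = -3.7598°
wrap1 = π − 2β = 187.5196°
wrap2 = π + 2β = 172.4804°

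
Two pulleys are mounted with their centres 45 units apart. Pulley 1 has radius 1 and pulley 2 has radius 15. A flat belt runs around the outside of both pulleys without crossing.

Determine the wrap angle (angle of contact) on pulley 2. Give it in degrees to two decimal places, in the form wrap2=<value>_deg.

open belt: β = asin((r2−r1)/C) = asin(14/45) = 18.1262°
wrap1 = π − 2β = 143.7476°
wrap2 = π + 2β = 216.2524°

wrap2=216.25_deg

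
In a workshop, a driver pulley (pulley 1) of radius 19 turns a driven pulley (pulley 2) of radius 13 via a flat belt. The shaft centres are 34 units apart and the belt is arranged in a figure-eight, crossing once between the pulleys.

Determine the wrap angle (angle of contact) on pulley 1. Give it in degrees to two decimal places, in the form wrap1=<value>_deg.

crossed belt: β = asin((r1+r2)/C) = asin(32/34) = 70.2501°
wrap1 = wrap2 = π + 2β = 320.5002°

wrap1=320.50_deg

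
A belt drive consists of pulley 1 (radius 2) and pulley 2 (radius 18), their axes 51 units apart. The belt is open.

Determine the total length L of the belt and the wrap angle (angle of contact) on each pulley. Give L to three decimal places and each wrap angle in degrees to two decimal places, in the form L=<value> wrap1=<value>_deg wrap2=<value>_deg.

open belt: β = asin((r2−r1)/C) = asin(16/51) = 18.2839°
wrap1 = π − 2β = 143.4322°
wrap2 = π + 2β = 216.5678°
tangent length = C·cosβ = 48.4252
L = r1·wrap1 + r2·wrap2 + 2·C·cosβ = 2·2.5034 + 18·3.7798 + 2·48.4252 = 169.8939

L=169.894 wrap1=143.43_deg wrap2=216.57_deg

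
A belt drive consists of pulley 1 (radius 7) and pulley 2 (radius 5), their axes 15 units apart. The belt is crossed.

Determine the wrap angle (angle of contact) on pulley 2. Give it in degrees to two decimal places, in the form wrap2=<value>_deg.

wrap2=286.26_deg

crossed belt: β = asin((r1+r2)/C) = asin(12/15) = 53.1301°
wrap1 = wrap2 = π + 2β = 286.2602°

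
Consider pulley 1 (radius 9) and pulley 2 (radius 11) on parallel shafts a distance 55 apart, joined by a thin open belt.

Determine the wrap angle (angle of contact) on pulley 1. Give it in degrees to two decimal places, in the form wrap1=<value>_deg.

wrap1=175.83_deg

open belt: β = asin((r2−r1)/C) = asin(2/55) = 2.0839°
wrap1 = π − 2β = 175.8321°
wrap2 = π + 2β = 184.1679°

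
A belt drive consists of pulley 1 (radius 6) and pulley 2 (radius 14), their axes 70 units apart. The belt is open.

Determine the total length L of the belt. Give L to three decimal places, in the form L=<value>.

L=203.747

open belt: β = asin((r2−r1)/C) = asin(8/70) = 6.5624°
wrap1 = π − 2β = 166.8751°
wrap2 = π + 2β = 193.1249°
tangent length = C·cosβ = 69.5414
L = r1·wrap1 + r2·wrap2 + 2·C·cosβ = 6·2.9125 + 14·3.3707 + 2·69.5414 = 203.7471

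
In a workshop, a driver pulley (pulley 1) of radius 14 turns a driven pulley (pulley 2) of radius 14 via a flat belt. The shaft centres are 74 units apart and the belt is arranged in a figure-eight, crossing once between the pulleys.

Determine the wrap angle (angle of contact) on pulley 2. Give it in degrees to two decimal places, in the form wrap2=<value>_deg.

crossed belt: β = asin((r1+r2)/C) = asin(28/74) = 22.2333°
wrap1 = wrap2 = π + 2β = 224.4665°

wrap2=224.47_deg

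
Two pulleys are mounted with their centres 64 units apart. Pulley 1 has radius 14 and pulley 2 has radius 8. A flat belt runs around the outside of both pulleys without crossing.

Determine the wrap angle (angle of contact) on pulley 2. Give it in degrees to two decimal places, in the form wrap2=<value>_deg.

wrap2=169.24_deg

open belt: β = asin((r2−r1)/C) = asin(-6/64) = -5.3794°
wrap1 = π − 2β = 190.7588°
wrap2 = π + 2β = 169.2412°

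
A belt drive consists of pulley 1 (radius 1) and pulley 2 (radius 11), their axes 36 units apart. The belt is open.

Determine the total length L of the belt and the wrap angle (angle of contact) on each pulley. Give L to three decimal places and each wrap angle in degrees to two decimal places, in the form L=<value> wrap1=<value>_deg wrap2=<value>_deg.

open belt: β = asin((r2−r1)/C) = asin(10/36) = 16.1276°
wrap1 = π − 2β = 147.7448°
wrap2 = π + 2β = 212.2552°
tangent length = C·cosβ = 34.5832
L = r1·wrap1 + r2·wrap2 + 2·C·cosβ = 1·2.5786 + 11·3.7046 + 2·34.5832 = 112.4952

L=112.495 wrap1=147.74_deg wrap2=212.26_deg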